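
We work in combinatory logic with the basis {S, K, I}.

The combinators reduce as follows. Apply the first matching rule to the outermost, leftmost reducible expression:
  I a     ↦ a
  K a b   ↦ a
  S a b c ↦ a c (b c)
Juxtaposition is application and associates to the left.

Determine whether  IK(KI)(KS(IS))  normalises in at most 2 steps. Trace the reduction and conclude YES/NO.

Answer: YES — reaches normal form KI in 2 ≤ 2 steps

Working:
  start: IK(KI)(KS(IS))
  [1] K(KI)(KS(IS))
  [2] KI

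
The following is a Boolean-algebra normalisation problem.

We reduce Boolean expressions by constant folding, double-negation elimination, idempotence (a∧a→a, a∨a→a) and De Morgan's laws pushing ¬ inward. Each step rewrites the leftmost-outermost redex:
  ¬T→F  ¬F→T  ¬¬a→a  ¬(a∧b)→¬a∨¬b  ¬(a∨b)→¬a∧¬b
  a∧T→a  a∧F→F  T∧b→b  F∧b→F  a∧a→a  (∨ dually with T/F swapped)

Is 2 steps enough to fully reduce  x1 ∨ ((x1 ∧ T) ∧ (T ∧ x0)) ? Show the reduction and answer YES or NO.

  start: x1 ∨ ((x1 ∧ T) ∧ (T ∧ x0))
  →1  x1 ∨ (x1 ∧ (T ∧ x0))
  →2  x1 ∨ (x1 ∧ x0)

Answer: YES — reaches normal form x1 ∨ (x1 ∧ x0) in 2 ≤ 2 steps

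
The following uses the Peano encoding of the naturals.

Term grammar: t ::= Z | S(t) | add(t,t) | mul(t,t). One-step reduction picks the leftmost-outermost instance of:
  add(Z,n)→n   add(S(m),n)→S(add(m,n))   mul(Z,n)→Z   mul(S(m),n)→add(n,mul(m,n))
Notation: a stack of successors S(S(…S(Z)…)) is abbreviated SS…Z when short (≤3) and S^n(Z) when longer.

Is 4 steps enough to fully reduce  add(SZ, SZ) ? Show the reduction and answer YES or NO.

  start: add(SZ, SZ)
  [1] S(add(Z, SZ))
  [2] SSZ

Answer: YES — reaches normal form SSZ in 2 ≤ 4 steps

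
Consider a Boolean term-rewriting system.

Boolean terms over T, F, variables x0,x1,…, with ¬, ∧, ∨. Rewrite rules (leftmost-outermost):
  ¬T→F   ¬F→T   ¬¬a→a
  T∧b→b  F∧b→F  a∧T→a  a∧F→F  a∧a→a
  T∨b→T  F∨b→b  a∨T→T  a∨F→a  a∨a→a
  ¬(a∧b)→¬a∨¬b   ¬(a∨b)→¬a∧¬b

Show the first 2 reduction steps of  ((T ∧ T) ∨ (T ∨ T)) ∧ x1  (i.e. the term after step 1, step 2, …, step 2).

Answer: after 2 steps: T ∧ x1

Working:
  start: ((T ∧ T) ∨ (T ∨ T)) ∧ x1
  [1] (T ∨ (T ∨ T)) ∧ x1
  [2] T ∧ x1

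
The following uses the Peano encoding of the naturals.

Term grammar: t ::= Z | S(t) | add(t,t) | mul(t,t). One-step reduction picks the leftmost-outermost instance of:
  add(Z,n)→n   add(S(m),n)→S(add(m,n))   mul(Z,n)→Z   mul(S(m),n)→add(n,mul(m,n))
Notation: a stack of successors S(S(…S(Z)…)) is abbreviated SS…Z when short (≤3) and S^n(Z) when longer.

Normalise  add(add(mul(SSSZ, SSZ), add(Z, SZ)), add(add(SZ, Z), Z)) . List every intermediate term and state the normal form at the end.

Answer: normal form = S^8(Z)  (in 33 steps)

Reduction:
  start: add(add(mul(SSSZ, SSZ), add(Z, SZ)), add(add(SZ, Z), Z))
  [1] add(add(add(SSZ, mul(SSZ, SSZ)), add(Z, SZ)), add(add(SZ, Z), Z))
  [2] add(add(S(add(SZ, mul(SSZ, SSZ))), add(Z, SZ)), add(add(SZ, Z), Z))
  [3] add(S(add(add(SZ, mul(SSZ, SSZ)), add(Z, SZ))), add(add(SZ, Z), Z))
  [4] S(add(add(add(SZ, mul(SSZ, SSZ)), add(Z, SZ)), add(add(SZ, Z), Z)))
  [5] S(add(add(S(add(Z, mul(SSZ, SSZ))), add(Z, SZ)), add(add(SZ, Z), Z)))
  [6] S(add(S(add(add(Z, mul(SSZ, SSZ)), add(Z, SZ))), add(add(SZ, Z), Z)))
  [7] S(S(add(add(add(Z, mul(SSZ, SSZ)), add(Z, SZ)), add(add(SZ, Z), Z))))
  [8] S(S(add(add(mul(SSZ, SSZ), add(Z, SZ)), add(add(SZ, Z), Z))))
  [9] S(S(add(add(add(SSZ, mul(SZ, SSZ)), add(Z, SZ)), add(add(SZ, Z), Z))))
  [10] S(S(add(add(S(add(SZ, mul(SZ, SSZ))), add(Z, SZ)), add(add(SZ, Z), Z))))
  [11] S(S(add(S(add(add(SZ, mul(SZ, SSZ)), add(Z, SZ))), add(add(SZ, Z), Z))))
  [12] S(S(S(add(add(add(SZ, mul(SZ, SSZ)), add(Z, SZ)), add(add(SZ, Z), Z)))))
  [13] S(S(S(add(add(S(add(Z, mul(SZ, SSZ))), add(Z, SZ)), add(add(SZ, Z), Z)))))
  [14] S(S(S(add(S(add(add(Z, mul(SZ, SSZ)), add(Z, SZ))), add(add(SZ, Z), Z)))))
  [15] S(S(S(S(add(add(add(Z, mul(SZ, SSZ)), add(Z, SZ)), add(add(SZ, Z), Z))))))
  [16] S(S(S(S(add(add(mul(SZ, SSZ), add(Z, SZ)), add(add(SZ, Z), Z))))))
  [17] S(S(S(S(add(add(add(SSZ, mul(Z, SSZ)), add(Z, SZ)), add(add(SZ, Z), Z))))))
  [18] S(S(S(S(add(add(S(add(SZ, mul(Z, SSZ))), add(Z, SZ)), add(add(SZ, Z), Z))))))
  [19] S(S(S(S(add(S(add(add(SZ, mul(Z, SSZ)), add(Z, SZ))), add(add(SZ, Z), Z))))))
  [20] S(S(S(S(S(add(add(add(SZ, mul(Z, SSZ)), add(Z, SZ)), add(add(SZ, Z), Z)))))))
  [21] S(S(S(S(S(add(add(S(add(Z, mul(Z, SSZ))), add(Z, SZ)), add(add(SZ, Z), Z)))))))
  [22] S(S(S(S(S(add(S(add(add(Z, mul(Z, SSZ)), add(Z, SZ))), add(add(SZ, Z), Z)))))))
  [23] S(S(S(S(S(S(add(add(add(Z, mul(Z, SSZ)), add(Z, SZ)), add(add(SZ, Z), Z))))))))
  [24] S(S(S(S(S(S(add(add(mul(Z, SSZ), add(Z, SZ)), add(add(SZ, Z), Z))))))))
  [25] S(S(S(S(S(S(add(add(Z, add(Z, SZ)), add(add(SZ, Z), Z))))))))
  [26] S(S(S(S(S(S(add(add(Z, SZ), add(add(SZ, Z), Z))))))))
  [27] S(S(S(S(S(S(add(SZ, add(add(SZ, Z), Z))))))))
  [28] S(S(S(S(S(S(S(add(Z, add(add(SZ, Z), Z)))))))))
  [29] S(S(S(S(S(S(S(add(add(SZ, Z), Z))))))))
  [30] S(S(S(S(S(S(S(add(S(add(Z, Z)), Z))))))))
  [31] S(S(S(S(S(S(S(S(add(add(Z, Z), Z)))))))))
  [32] S(S(S(S(S(S(S(S(add(Z, Z)))))))))
  [33] S^8(Z)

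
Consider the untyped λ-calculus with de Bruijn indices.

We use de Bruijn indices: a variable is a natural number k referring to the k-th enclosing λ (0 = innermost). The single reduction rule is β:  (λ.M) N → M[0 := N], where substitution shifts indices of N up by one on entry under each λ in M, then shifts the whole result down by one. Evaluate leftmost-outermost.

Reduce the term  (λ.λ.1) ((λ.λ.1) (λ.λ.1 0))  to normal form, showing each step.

  start: (λ.λ.1) ((λ.λ.1) (λ.λ.1 0))
  →1  λ.(λ.λ.1) (λ.λ.1 0)
  →2  λ.λ.λ.λ.1 0

Answer: normal form = λ.λ.λ.λ.1 0  (in 2 steps)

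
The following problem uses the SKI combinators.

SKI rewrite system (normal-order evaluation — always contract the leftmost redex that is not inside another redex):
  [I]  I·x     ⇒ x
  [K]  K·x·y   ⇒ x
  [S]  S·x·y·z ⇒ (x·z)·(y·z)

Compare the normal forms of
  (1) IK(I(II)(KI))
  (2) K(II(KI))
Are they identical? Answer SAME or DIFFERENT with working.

Term A:
  start: IK(I(II)(KI))
  →1  K(I(II)(KI))
  →2  K(II(KI))
  →3  K(I(KI))
  →4  K(KI)

Term B:
  start: K(II(KI))
  →1  K(I(KI))
  →2  K(KI)

Answer: SAME — A ⇓ K(KI), B ⇓ K(KI)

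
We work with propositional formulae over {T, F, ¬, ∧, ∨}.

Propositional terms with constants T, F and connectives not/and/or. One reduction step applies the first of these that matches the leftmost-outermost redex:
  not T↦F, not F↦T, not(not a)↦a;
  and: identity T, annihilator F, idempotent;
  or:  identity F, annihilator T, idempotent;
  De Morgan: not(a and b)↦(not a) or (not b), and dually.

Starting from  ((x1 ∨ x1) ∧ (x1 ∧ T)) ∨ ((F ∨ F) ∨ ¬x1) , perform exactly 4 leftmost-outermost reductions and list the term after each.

  start: ((x1 ∨ x1) ∧ (x1 ∧ T)) ∨ ((F ∨ F) ∨ ¬x1)
  step 1: (x1 ∧ (x1 ∧ T)) ∨ ((F ∨ F) ∨ ¬x1)
  step 2: (x1 ∧ x1) ∨ ((F ∨ F) ∨ ¬x1)
  step 3: x1 ∨ ((F ∨ F) ∨ ¬x1)
  step 4: x1 ∨ (F ∨ ¬x1)

Answer: after 4 steps: x1 ∨ (F ∨ ¬x1)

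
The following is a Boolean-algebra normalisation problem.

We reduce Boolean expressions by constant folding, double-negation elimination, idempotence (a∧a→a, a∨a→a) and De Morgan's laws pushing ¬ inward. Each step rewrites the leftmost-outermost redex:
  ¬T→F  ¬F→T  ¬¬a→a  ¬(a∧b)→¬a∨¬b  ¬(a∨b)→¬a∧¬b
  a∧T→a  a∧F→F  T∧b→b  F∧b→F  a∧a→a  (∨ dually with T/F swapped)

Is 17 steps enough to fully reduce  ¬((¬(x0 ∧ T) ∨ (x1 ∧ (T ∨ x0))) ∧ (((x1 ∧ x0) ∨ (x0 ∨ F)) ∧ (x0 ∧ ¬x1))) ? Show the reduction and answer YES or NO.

Answer: YES — reaches normal form (x0 ∧ ¬x1) ∨ (((¬x1 ∨ ¬x0) ∧ ¬x0) ∨ (¬x0 ∨ x1)) in 17 ≤ 17 steps

Reduction:
  start: ¬((¬(x0 ∧ T) ∨ (x1 ∧ (T ∨ x0))) ∧ (((x1 ∧ x0) ∨ (x0 ∨ F)) ∧ (x0 ∧ ¬x1)))
  step 1: ¬(¬(x0 ∧ T) ∨ (x1 ∧ (T ∨ x0))) ∨ ¬(((x1 ∧ x0) ∨ (x0 ∨ F)) ∧ (x0 ∧ ¬x1))
  step 2: (¬¬(x0 ∧ T) ∧ ¬(x1 ∧ (T ∨ x0))) ∨ ¬(((x1 ∧ x0) ∨ (x0 ∨ F)) ∧ (x0 ∧ ¬x1))
  step 3: ((x0 ∧ T) ∧ ¬(x1 ∧ (T ∨ x0))) ∨ ¬(((x1 ∧ x0) ∨ (x0 ∨ F)) ∧ (x0 ∧ ¬x1))
  step 4: (x0 ∧ ¬(x1 ∧ (T ∨ x0))) ∨ ¬(((x1 ∧ x0) ∨ (x0 ∨ F)) ∧ (x0 ∧ ¬x1))
  step 5: (x0 ∧ (¬x1 ∨ ¬(T ∨ x0))) ∨ ¬(((x1 ∧ x0) ∨ (x0 ∨ F)) ∧ (x0 ∧ ¬x1))
  step 6: (x0 ∧ (¬x1 ∨ (¬T ∧ ¬x0))) ∨ ¬(((x1 ∧ x0) ∨ (x0 ∨ F)) ∧ (x0 ∧ ¬x1))
  step 7: (x0 ∧ (¬x1 ∨ (F ∧ ¬x0))) ∨ ¬(((x1 ∧ x0) ∨ (x0 ∨ F)) ∧ (x0 ∧ ¬x1))
  step 8: (x0 ∧ (¬x1 ∨ F)) ∨ ¬(((x1 ∧ x0) ∨ (x0 ∨ F)) ∧ (x0 ∧ ¬x1))
  step 9: (x0 ∧ ¬x1) ∨ ¬(((x1 ∧ x0) ∨ (x0 ∨ F)) ∧ (x0 ∧ ¬x1))
  step 10: (x0 ∧ ¬x1) ∨ (¬((x1 ∧ x0) ∨ (x0 ∨ F)) ∨ ¬(x0 ∧ ¬x1))
  step 11: (x0 ∧ ¬x1) ∨ ((¬(x1 ∧ x0) ∧ ¬(x0 ∨ F)) ∨ ¬(x0 ∧ ¬x1))
  step 12: (x0 ∧ ¬x1) ∨ (((¬x1 ∨ ¬x0) ∧ ¬(x0 ∨ F)) ∨ ¬(x0 ∧ ¬x1))
  step 13: (x0 ∧ ¬x1) ∨ (((¬x1 ∨ ¬x0) ∧ (¬x0 ∧ ¬F)) ∨ ¬(x0 ∧ ¬x1))
  step 14: (x0 ∧ ¬x1) ∨ (((¬x1 ∨ ¬x0) ∧ (¬x0 ∧ T)) ∨ ¬(x0 ∧ ¬x1))
  step 15: (x0 ∧ ¬x1) ∨ (((¬x1 ∨ ¬x0) ∧ ¬x0) ∨ ¬(x0 ∧ ¬x1))
  step 16: (x0 ∧ ¬x1) ∨ (((¬x1 ∨ ¬x0) ∧ ¬x0) ∨ (¬x0 ∨ ¬¬x1))
  step 17: (x0 ∧ ¬x1) ∨ (((¬x1 ∨ ¬x0) ∧ ¬x0) ∨ (¬x0 ∨ x1))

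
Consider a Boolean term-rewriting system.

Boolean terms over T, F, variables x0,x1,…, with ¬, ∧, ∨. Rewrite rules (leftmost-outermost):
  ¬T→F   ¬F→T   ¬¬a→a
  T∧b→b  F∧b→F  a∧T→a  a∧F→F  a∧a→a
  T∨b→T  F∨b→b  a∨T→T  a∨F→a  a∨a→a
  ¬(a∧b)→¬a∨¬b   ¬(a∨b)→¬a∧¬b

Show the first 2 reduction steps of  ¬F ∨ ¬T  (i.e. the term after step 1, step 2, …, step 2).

Answer: after 2 steps: T

Reduction:
  start: ¬F ∨ ¬T
  [1] T ∨ ¬T
  [2] T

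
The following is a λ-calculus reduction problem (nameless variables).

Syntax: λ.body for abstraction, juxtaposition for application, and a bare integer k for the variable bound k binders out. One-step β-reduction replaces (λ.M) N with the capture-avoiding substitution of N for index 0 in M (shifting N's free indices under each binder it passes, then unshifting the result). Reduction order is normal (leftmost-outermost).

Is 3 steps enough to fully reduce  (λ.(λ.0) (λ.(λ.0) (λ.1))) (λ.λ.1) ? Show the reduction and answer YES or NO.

  start: (λ.(λ.0) (λ.(λ.0) (λ.1))) (λ.λ.1)
  →1  (λ.0) (λ.(λ.0) (λ.1))
  →2  λ.(λ.0) (λ.1)
  →3  λ.λ.1

Answer: YES — reaches normal form λ.λ.1 in 3 ≤ 3 steps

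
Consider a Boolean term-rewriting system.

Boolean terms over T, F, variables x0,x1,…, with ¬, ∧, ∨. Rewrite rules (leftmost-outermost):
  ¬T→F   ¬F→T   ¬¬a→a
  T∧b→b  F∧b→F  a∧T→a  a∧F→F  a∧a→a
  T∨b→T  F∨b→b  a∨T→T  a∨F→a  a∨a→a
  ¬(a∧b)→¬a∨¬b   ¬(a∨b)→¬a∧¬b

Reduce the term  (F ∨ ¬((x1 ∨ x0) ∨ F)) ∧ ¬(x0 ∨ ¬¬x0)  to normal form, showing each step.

  start: (F ∨ ¬((x1 ∨ x0) ∨ F)) ∧ ¬(x0 ∨ ¬¬x0)
  [1] ¬((x1 ∨ x0) ∨ F) ∧ ¬(x0 ∨ ¬¬x0)
  [2] (¬(x1 ∨ x0) ∧ ¬F) ∧ ¬(x0 ∨ ¬¬x0)
  [3] ((¬x1 ∧ ¬x0) ∧ ¬F) ∧ ¬(x0 ∨ ¬¬x0)
  [4] ((¬x1 ∧ ¬x0) ∧ T) ∧ ¬(x0 ∨ ¬¬x0)
  [5] (¬x1 ∧ ¬x0) ∧ ¬(x0 ∨ ¬¬x0)
  [6] (¬x1 ∧ ¬x0) ∧ (¬x0 ∧ ¬¬¬x0)
  [7] (¬x1 ∧ ¬x0) ∧ (¬x0 ∧ ¬x0)
  [8] (¬x1 ∧ ¬x0) ∧ ¬x0

Answer: normal form = (¬x1 ∧ ¬x0) ∧ ¬x0  (in 8 steps)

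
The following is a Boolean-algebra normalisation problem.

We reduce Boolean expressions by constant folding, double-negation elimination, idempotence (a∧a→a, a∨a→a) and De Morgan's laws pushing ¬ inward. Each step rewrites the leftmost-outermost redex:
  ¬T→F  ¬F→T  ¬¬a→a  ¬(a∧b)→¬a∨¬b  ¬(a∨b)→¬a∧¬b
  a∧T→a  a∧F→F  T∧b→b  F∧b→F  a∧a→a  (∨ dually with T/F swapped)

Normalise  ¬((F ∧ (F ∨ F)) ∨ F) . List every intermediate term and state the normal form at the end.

Answer: normal form = T  (in 6 steps)

Working:
  start: ¬((F ∧ (F ∨ F)) ∨ F)
  [1] ¬(F ∧ (F ∨ F)) ∧ ¬F
  [2] (¬F ∨ ¬(F ∨ F)) ∧ ¬F
  [3] (T ∨ ¬(F ∨ F)) ∧ ¬F
  [4] T ∧ ¬F
  [5] ¬F
  [6] T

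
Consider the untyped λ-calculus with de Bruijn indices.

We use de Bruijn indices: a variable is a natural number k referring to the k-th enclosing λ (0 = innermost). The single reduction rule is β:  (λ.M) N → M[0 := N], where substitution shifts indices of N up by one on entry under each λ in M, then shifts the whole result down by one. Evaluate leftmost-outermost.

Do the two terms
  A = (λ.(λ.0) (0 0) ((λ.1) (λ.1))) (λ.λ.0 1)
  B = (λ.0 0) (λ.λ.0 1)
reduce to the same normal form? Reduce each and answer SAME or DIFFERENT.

Answer: SAME — A ⇓ λ.0 (λ.λ.0 1), B ⇓ λ.0 (λ.λ.0 1)

Derivation:
Term A:
  start: (λ.(λ.0) (0 0) ((λ.1) (λ.1))) (λ.λ.0 1)
  step 1: (λ.0) ((λ.λ.0 1) (λ.λ.0 1)) ((λ.λ.λ.0 1) (λ.λ.λ.0 1))
  step 2: (λ.λ.0 1) (λ.λ.0 1) ((λ.λ.λ.0 1) (λ.λ.λ.0 1))
  step 3: (λ.0 (λ.λ.0 1)) ((λ.λ.λ.0 1) (λ.λ.λ.0 1))
  step 4: (λ.λ.λ.0 1) (λ.λ.λ.0 1) (λ.λ.0 1)
  step 5: (λ.λ.0 1) (λ.λ.0 1)
  step 6: λ.0 (λ.λ.0 1)

Term B:
  start: (λ.0 0) (λ.λ.0 1)
  step 1: (λ.λ.0 1) (λ.λ.0 1)
  step 2: λ.0 (λ.λ.0 1)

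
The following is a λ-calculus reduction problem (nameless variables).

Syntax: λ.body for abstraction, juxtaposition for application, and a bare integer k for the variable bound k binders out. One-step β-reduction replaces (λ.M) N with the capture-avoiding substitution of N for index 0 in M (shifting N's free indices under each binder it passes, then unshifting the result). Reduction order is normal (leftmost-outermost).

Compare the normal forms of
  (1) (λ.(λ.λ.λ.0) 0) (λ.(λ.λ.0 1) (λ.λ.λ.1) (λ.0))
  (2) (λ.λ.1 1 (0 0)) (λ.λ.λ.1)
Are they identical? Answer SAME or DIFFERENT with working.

Answer: DIFFERENT — A ⇓ λ.λ.0, B ⇓ λ.λ.1 1

Working:
Term A:
  start: (λ.(λ.λ.λ.0) 0) (λ.(λ.λ.0 1) (λ.λ.λ.1) (λ.0))
  →1  (λ.λ.λ.0) (λ.(λ.λ.0 1) (λ.λ.λ.1) (λ.0))
  →2  λ.λ.0

Term B:
  start: (λ.λ.1 1 (0 0)) (λ.λ.λ.1)
  →1  λ.(λ.λ.λ.1) (λ.λ.λ.1) (0 0)
  →2  λ.(λ.λ.1) (0 0)
  →3  λ.λ.1 1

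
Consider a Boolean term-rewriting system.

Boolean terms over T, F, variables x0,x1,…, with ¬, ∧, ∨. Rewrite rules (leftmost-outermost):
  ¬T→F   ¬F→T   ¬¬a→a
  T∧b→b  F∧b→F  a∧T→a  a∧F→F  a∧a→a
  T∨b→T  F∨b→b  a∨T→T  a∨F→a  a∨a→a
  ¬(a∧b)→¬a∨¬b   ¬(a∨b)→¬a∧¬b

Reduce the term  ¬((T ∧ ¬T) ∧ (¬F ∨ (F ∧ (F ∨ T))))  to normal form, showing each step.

  start: ¬((T ∧ ¬T) ∧ (¬F ∨ (F ∧ (F ∨ T))))
  step 1: ¬(T ∧ ¬T) ∨ ¬(¬F ∨ (F ∧ (F ∨ T)))
  step 2: (¬T ∨ ¬¬T) ∨ ¬(¬F ∨ (F ∧ (F ∨ T)))
  step 3: (F ∨ ¬¬T) ∨ ¬(¬F ∨ (F ∧ (F ∨ T)))
  step 4: ¬¬T ∨ ¬(¬F ∨ (F ∧ (F ∨ T)))
  step 5: T ∨ ¬(¬F ∨ (F ∧ (F ∨ T)))
  step 6: T

Answer: normal form = T  (in 6 steps)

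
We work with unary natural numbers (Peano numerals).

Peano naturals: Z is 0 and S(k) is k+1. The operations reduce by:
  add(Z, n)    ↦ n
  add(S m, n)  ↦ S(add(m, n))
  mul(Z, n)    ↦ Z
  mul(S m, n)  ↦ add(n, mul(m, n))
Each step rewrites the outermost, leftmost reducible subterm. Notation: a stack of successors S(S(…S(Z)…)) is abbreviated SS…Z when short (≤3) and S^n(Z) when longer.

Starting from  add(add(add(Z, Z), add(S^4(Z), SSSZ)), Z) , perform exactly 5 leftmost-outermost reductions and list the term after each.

  start: add(add(add(Z, Z), add(S^4(Z), SSSZ)), Z)
  →1  add(add(Z, add(S^4(Z), SSSZ)), Z)
  →2  add(add(S^4(Z), SSSZ), Z)
  →3  add(S(add(SSSZ, SSSZ)), Z)
  →4  S(add(add(SSSZ, SSSZ), Z))
  →5  S(add(S(add(SSZ, SSSZ)), Z))

Answer: after 5 steps: S(add(S(add(SSZ, SSSZ)), Z))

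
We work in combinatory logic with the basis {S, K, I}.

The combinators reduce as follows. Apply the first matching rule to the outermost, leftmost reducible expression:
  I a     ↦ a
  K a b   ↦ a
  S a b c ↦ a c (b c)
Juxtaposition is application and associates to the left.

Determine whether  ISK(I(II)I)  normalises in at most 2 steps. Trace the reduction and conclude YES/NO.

  start: ISK(I(II)I)
  →1  SK(I(II)I)
  →2  SK(III)

Answer: NO — after 2 steps the term is SK(III), not yet normal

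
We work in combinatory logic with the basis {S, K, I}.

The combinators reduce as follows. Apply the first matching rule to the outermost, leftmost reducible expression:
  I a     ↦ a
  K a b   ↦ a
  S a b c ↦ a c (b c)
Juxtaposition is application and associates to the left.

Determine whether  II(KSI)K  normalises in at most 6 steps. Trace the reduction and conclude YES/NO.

  start: II(KSI)K
  [1] I(KSI)K
  [2] KSIK
  [3] SK

Answer: YES — reaches normal form SK in 3 ≤ 6 steps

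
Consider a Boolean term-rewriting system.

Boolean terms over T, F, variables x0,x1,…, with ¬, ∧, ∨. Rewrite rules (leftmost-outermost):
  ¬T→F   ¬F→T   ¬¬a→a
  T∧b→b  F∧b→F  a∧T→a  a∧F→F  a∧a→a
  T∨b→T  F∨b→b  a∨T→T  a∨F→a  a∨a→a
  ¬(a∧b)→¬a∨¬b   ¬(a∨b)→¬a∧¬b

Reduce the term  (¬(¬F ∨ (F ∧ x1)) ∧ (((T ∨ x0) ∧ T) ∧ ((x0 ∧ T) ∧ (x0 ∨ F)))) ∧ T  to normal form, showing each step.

Answer: normal form = F  (in 5 steps)

Reduction:
  start: (¬(¬F ∨ (F ∧ x1)) ∧ (((T ∨ x0) ∧ T) ∧ ((x0 ∧ T) ∧ (x0 ∨ F)))) ∧ T
  →1  ¬(¬F ∨ (F ∧ x1)) ∧ (((T ∨ x0) ∧ T) ∧ ((x0 ∧ T) ∧ (x0 ∨ F)))
  →2  (¬¬F ∧ ¬(F ∧ x1)) ∧ (((T ∨ x0) ∧ T) ∧ ((x0 ∧ T) ∧ (x0 ∨ F)))
  →3  (F ∧ ¬(F ∧ x1)) ∧ (((T ∨ x0) ∧ T) ∧ ((x0 ∧ T) ∧ (x0 ∨ F)))
  →4  F ∧ (((T ∨ x0) ∧ T) ∧ ((x0 ∧ T) ∧ (x0 ∨ F)))
  →5  F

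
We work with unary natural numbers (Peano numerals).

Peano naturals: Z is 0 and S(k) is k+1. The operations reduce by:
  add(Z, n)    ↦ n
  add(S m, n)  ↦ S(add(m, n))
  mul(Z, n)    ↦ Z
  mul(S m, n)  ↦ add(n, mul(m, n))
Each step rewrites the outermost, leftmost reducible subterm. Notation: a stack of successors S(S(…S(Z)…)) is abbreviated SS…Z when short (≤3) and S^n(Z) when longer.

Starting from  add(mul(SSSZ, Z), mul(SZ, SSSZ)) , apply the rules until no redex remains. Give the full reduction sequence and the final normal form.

Answer: normal form = SSSZ  (in 14 steps)

Working:
  start: add(mul(SSSZ, Z), mul(SZ, SSSZ))
  step 1: add(add(Z, mul(SSZ, Z)), mul(SZ, SSSZ))
  step 2: add(mul(SSZ, Z), mul(SZ, SSSZ))
  step 3: add(add(Z, mul(SZ, Z)), mul(SZ, SSSZ))
  step 4: add(mul(SZ, Z), mul(SZ, SSSZ))
  step 5: add(add(Z, mul(Z, Z)), mul(SZ, SSSZ))
  step 6: add(mul(Z, Z), mul(SZ, SSSZ))
  step 7: add(Z, mul(SZ, SSSZ))
  step 8: mul(SZ, SSSZ)
  step 9: add(SSSZ, mul(Z, SSSZ))
  step 10: S(add(SSZ, mul(Z, SSSZ)))
  step 11: S(S(add(SZ, mul(Z, SSSZ))))
  step 12: S(S(S(add(Z, mul(Z, SSSZ)))))
  step 13: S(S(S(mul(Z, SSSZ))))
  step 14: SSSZ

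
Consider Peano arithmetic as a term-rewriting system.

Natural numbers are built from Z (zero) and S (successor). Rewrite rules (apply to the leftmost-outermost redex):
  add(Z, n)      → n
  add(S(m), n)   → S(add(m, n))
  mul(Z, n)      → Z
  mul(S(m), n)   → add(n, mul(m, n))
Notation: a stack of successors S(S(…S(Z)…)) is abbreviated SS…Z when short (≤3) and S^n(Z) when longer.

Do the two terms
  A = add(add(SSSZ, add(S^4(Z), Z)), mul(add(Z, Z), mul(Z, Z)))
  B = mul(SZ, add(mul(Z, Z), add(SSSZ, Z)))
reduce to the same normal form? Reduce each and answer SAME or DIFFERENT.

Answer: DIFFERENT — A ⇓ S^7(Z), B ⇓ SSSZ

Derivation:
Term A:
  start: add(add(SSSZ, add(S^4(Z), Z)), mul(add(Z, Z), mul(Z, Z)))
  [1] add(S(add(SSZ, add(S^4(Z), Z))), mul(add(Z, Z), mul(Z, Z)))
  [2] S(add(add(SSZ, add(S^4(Z), Z)), mul(add(Z, Z), mul(Z, Z))))
  [3] S(add(S(add(SZ, add(S^4(Z), Z))), mul(add(Z, Z), mul(Z, Z))))
  [4] S(S(add(add(SZ, add(S^4(Z), Z)), mul(add(Z, Z), mul(Z, Z)))))
  [5] S(S(add(S(add(Z, add(S^4(Z), Z))), mul(add(Z, Z), mul(Z, Z)))))
  [6] S(S(S(add(add(Z, add(S^4(Z), Z)), mul(add(Z, Z), mul(Z, Z))))))
  [7] S(S(S(add(add(S^4(Z), Z), mul(add(Z, Z), mul(Z, Z))))))
  [8] S(S(S(add(S(add(SSSZ, Z)), mul(add(Z, Z), mul(Z, Z))))))
  [9] S(S(S(S(add(add(SSSZ, Z), mul(add(Z, Z), mul(Z, Z)))))))
  [10] S(S(S(S(add(S(add(SSZ, Z)), mul(add(Z, Z), mul(Z, Z)))))))
  [11] S(S(S(S(S(add(add(SSZ, Z), mul(add(Z, Z), mul(Z, Z))))))))
  [12] S(S(S(S(S(add(S(add(SZ, Z)), mul(add(Z, Z), mul(Z, Z))))))))
  [13] S(S(S(S(S(S(add(add(SZ, Z), mul(add(Z, Z), mul(Z, Z)))))))))
  [14] S(S(S(S(S(S(add(S(add(Z, Z)), mul(add(Z, Z), mul(Z, Z)))))))))
  [15] S(S(S(S(S(S(S(add(add(Z, Z), mul(add(Z, Z), mul(Z, Z))))))))))
  [16] S(S(S(S(S(S(S(add(Z, mul(add(Z, Z), mul(Z, Z))))))))))
  [17] S(S(S(S(S(S(S(mul(add(Z, Z), mul(Z, Z)))))))))
  [18] S(S(S(S(S(S(S(mul(Z, mul(Z, Z)))))))))
  [19] S^7(Z)

Term B:
  start: mul(SZ, add(mul(Z, Z), add(SSSZ, Z)))
  [1] add(add(mul(Z, Z), add(SSSZ, Z)), mul(Z, add(mul(Z, Z), add(SSSZ, Z))))
  [2] add(add(Z, add(SSSZ, Z)), mul(Z, add(mul(Z, Z), add(SSSZ, Z))))
  [3] add(add(SSSZ, Z), mul(Z, add(mul(Z, Z), add(SSSZ, Z))))
  [4] add(S(add(SSZ, Z)), mul(Z, add(mul(Z, Z), add(SSSZ, Z))))
  [5] S(add(add(SSZ, Z), mul(Z, add(mul(Z, Z), add(SSSZ, Z)))))
  [6] S(add(S(add(SZ, Z)), mul(Z, add(mul(Z, Z), add(SSSZ, Z)))))
  [7] S(S(add(add(SZ, Z), mul(Z, add(mul(Z, Z), add(SSSZ, Z))))))
  [8] S(S(add(S(add(Z, Z)), mul(Z, add(mul(Z, Z), add(SSSZ, Z))))))
  [9] S(S(S(add(add(Z, Z), mul(Z, add(mul(Z, Z), add(SSSZ, Z)))))))
  [10] S(S(S(add(Z, mul(Z, add(mul(Z, Z), add(SSSZ, Z)))))))
  [11] S(S(S(mul(Z, add(mul(Z, Z), add(SSSZ, Z))))))
  [12] SSSZ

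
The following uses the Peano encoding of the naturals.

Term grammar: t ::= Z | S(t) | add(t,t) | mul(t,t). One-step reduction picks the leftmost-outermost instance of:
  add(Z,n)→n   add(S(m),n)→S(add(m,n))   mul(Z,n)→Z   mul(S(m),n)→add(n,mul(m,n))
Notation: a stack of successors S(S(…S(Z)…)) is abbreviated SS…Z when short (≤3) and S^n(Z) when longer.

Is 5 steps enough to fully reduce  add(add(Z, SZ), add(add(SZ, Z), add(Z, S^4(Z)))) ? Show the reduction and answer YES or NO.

Answer: NO — after 5 steps the term is S(S(add(add(Z, Z), add(Z, S^4(Z))))), not yet normal

Derivation:
  start: add(add(Z, SZ), add(add(SZ, Z), add(Z, S^4(Z))))
  [1] add(SZ, add(add(SZ, Z), add(Z, S^4(Z))))
  [2] S(add(Z, add(add(SZ, Z), add(Z, S^4(Z)))))
  [3] S(add(add(SZ, Z), add(Z, S^4(Z))))
  [4] S(add(S(add(Z, Z)), add(Z, S^4(Z))))
  [5] S(S(add(add(Z, Z), add(Z, S^4(Z)))))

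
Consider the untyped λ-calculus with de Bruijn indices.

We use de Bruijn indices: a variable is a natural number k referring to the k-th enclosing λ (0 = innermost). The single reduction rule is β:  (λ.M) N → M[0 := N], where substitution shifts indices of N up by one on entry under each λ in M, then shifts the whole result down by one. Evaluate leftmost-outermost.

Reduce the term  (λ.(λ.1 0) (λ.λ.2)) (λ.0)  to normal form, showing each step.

  start: (λ.(λ.1 0) (λ.λ.2)) (λ.0)
  [1] (λ.(λ.0) 0) (λ.λ.λ.0)
  [2] (λ.0) (λ.λ.λ.0)
  [3] λ.λ.λ.0

Answer: normal form = λ.λ.λ.0  (in 3 steps)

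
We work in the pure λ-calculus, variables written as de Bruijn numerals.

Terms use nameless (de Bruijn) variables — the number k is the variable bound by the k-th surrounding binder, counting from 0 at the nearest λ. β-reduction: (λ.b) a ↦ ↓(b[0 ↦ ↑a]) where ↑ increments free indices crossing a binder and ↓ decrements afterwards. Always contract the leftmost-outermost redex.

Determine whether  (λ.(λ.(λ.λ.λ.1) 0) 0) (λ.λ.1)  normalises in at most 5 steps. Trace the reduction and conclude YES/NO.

  start: (λ.(λ.(λ.λ.λ.1) 0) 0) (λ.λ.1)
  step 1: (λ.(λ.λ.λ.1) 0) (λ.λ.1)
  step 2: (λ.λ.λ.1) (λ.λ.1)
  step 3: λ.λ.1

Answer: YES — reaches normal form λ.λ.1 in 3 ≤ 5 steps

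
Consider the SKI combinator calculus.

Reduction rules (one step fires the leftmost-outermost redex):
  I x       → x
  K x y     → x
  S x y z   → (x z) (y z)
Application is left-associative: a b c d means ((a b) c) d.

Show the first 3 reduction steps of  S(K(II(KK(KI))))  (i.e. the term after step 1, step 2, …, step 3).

Answer: after 3 steps: S(KK)

Reduction:
  start: S(K(II(KK(KI))))
  step 1: S(K(I(KK(KI))))
  step 2: S(K(KK(KI)))
  step 3: S(KK)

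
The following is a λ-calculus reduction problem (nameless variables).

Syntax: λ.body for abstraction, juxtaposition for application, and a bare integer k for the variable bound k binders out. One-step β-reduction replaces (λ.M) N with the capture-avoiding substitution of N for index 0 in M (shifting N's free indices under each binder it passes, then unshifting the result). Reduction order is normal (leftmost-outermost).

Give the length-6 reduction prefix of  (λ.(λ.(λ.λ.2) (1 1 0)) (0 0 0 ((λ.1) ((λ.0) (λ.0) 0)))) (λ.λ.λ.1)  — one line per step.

Answer: after 6 steps: λ.λ.λ.λ.1

Reduction:
  start: (λ.(λ.(λ.λ.2) (1 1 0)) (0 0 0 ((λ.1) ((λ.0) (λ.0) 0)))) (λ.λ.λ.1)
  →1  (λ.(λ.λ.2) ((λ.λ.λ.1) (λ.λ.λ.1) 0)) ((λ.λ.λ.1) (λ.λ.λ.1) (λ.λ.λ.1) ((λ.λ.λ.λ.1) ((λ.0) (λ.0) (λ.λ.λ.1))))
  →2  (λ.λ.(λ.λ.λ.1) (λ.λ.λ.1) (λ.λ.λ.1) ((λ.λ.λ.λ.1) ((λ.0) (λ.0) (λ.λ.λ.1)))) ((λ.λ.λ.1) (λ.λ.λ.1) ((λ.λ.λ.1) (λ.λ.λ.1) (λ.λ.λ.1) ((λ.λ.λ.λ.1) ((λ.0) (λ.0) (λ.λ.λ.1)))))
  →3  λ.(λ.λ.λ.1) (λ.λ.λ.1) (λ.λ.λ.1) ((λ.λ.λ.λ.1) ((λ.0) (λ.0) (λ.λ.λ.1)))
  →4  λ.(λ.λ.1) (λ.λ.λ.1) ((λ.λ.λ.λ.1) ((λ.0) (λ.0) (λ.λ.λ.1)))
  →5  λ.(λ.λ.λ.λ.1) ((λ.λ.λ.λ.1) ((λ.0) (λ.0) (λ.λ.λ.1)))
  →6  λ.λ.λ.λ.1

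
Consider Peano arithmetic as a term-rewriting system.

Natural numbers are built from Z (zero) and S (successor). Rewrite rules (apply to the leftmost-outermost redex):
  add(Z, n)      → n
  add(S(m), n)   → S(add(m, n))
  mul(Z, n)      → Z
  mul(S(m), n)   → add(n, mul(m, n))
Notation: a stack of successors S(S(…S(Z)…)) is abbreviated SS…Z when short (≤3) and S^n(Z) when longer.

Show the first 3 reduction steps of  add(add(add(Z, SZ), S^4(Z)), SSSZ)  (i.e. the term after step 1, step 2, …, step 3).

  start: add(add(add(Z, SZ), S^4(Z)), SSSZ)
  [1] add(add(SZ, S^4(Z)), SSSZ)
  [2] add(S(add(Z, S^4(Z))), SSSZ)
  [3] S(add(add(Z, S^4(Z)), SSSZ))

Answer: after 3 steps: S(add(add(Z, S^4(Z)), SSSZ))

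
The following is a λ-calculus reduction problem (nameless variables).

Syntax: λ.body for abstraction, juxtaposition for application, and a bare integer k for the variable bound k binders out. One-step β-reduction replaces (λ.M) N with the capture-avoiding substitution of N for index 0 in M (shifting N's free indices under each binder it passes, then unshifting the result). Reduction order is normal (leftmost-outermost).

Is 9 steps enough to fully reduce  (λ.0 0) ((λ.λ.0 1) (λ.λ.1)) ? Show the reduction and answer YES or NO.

Answer: YES — reaches normal form λ.λ.λ.1 in 6 ≤ 9 steps

Reduction:
  start: (λ.0 0) ((λ.λ.0 1) (λ.λ.1))
  step 1: (λ.λ.0 1) (λ.λ.1) ((λ.λ.0 1) (λ.λ.1))
  step 2: (λ.0 (λ.λ.1)) ((λ.λ.0 1) (λ.λ.1))
  step 3: (λ.λ.0 1) (λ.λ.1) (λ.λ.1)
  step 4: (λ.0 (λ.λ.1)) (λ.λ.1)
  step 5: (λ.λ.1) (λ.λ.1)
  step 6: λ.λ.λ.1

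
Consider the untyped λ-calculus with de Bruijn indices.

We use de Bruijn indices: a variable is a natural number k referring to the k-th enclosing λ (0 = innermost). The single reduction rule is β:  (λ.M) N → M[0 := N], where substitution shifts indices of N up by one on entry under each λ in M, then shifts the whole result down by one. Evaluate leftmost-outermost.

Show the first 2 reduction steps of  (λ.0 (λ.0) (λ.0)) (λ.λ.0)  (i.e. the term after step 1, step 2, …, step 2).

Answer: after 2 steps: (λ.0) (λ.0)

Working:
  start: (λ.0 (λ.0) (λ.0)) (λ.λ.0)
  →1  (λ.λ.0) (λ.0) (λ.0)
  →2  (λ.0) (λ.0)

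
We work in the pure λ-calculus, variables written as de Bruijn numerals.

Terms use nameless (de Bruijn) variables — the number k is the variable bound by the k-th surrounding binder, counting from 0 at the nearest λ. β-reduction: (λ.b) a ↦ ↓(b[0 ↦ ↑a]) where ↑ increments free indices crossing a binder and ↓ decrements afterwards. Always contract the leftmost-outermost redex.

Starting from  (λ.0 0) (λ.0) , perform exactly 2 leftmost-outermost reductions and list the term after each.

  start: (λ.0 0) (λ.0)
  step 1: (λ.0) (λ.0)
  step 2: λ.0

Answer: after 2 steps: λ.0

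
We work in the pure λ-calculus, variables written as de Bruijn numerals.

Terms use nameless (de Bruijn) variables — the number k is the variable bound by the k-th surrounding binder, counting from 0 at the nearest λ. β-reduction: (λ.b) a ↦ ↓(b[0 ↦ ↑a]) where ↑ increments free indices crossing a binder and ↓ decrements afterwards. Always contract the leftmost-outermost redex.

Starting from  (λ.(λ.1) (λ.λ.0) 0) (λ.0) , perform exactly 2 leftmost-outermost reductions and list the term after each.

  start: (λ.(λ.1) (λ.λ.0) 0) (λ.0)
  →1  (λ.λ.0) (λ.λ.0) (λ.0)
  →2  (λ.0) (λ.0)

Answer: after 2 steps: (λ.0) (λ.0)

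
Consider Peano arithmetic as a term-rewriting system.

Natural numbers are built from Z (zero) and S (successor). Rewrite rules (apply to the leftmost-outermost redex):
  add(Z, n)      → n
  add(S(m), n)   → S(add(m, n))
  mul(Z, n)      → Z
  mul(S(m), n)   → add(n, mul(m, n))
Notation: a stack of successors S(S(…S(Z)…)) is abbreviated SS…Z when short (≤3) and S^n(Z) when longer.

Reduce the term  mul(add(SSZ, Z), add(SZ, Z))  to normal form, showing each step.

  start: mul(add(SSZ, Z), add(SZ, Z))
  step 1: mul(S(add(SZ, Z)), add(SZ, Z))
  step 2: add(add(SZ, Z), mul(add(SZ, Z), add(SZ, Z)))
  step 3: add(S(add(Z, Z)), mul(add(SZ, Z), add(SZ, Z)))
  step 4: S(add(add(Z, Z), mul(add(SZ, Z), add(SZ, Z))))
  step 5: S(add(Z, mul(add(SZ, Z), add(SZ, Z))))
  step 6: S(mul(add(SZ, Z), add(SZ, Z)))
  step 7: S(mul(S(add(Z, Z)), add(SZ, Z)))
  step 8: S(add(add(SZ, Z), mul(add(Z, Z), add(SZ, Z))))
  step 9: S(add(S(add(Z, Z)), mul(add(Z, Z), add(SZ, Z))))
  step 10: S(S(add(add(Z, Z), mul(add(Z, Z), add(SZ, Z)))))
  step 11: S(S(add(Z, mul(add(Z, Z), add(SZ, Z)))))
  step 12: S(S(mul(add(Z, Z), add(SZ, Z))))
  step 13: S(S(mul(Z, add(SZ, Z))))
  step 14: SSZ

Answer: normal form = SSZ  (in 14 steps)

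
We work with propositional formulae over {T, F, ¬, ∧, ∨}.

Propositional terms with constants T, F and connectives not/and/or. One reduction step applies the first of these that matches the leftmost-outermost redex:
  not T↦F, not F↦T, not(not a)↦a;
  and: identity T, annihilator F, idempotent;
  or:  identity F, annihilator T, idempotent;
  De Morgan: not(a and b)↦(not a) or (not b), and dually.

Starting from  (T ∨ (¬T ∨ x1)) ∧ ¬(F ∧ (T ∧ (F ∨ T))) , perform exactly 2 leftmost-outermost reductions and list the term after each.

  start: (T ∨ (¬T ∨ x1)) ∧ ¬(F ∧ (T ∧ (F ∨ T)))
  →1  T ∧ ¬(F ∧ (T ∧ (F ∨ T)))
  →2  ¬(F ∧ (T ∧ (F ∨ T)))

Answer: after 2 steps: ¬(F ∧ (T ∧ (F ∨ T)))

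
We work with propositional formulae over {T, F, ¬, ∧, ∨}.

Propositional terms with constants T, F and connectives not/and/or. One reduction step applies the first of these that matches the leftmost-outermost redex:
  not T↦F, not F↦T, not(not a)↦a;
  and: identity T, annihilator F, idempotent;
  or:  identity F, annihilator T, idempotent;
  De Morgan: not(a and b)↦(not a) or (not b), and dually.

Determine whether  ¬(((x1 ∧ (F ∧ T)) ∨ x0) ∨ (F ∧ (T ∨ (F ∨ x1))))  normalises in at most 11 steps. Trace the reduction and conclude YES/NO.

Answer: NO — after 11 steps the term is ¬x0 ∧ T, not yet normal

Derivation:
  start: ¬(((x1 ∧ (F ∧ T)) ∨ x0) ∨ (F ∧ (T ∨ (F ∨ x1))))
  step 1: ¬((x1 ∧ (F ∧ T)) ∨ x0) ∧ ¬(F ∧ (T ∨ (F ∨ x1)))
  step 2: (¬(x1 ∧ (F ∧ T)) ∧ ¬x0) ∧ ¬(F ∧ (T ∨ (F ∨ x1)))
  step 3: ((¬x1 ∨ ¬(F ∧ T)) ∧ ¬x0) ∧ ¬(F ∧ (T ∨ (F ∨ x1)))
  step 4: ((¬x1 ∨ (¬F ∨ ¬T)) ∧ ¬x0) ∧ ¬(F ∧ (T ∨ (F ∨ x1)))
  step 5: ((¬x1 ∨ (T ∨ ¬T)) ∧ ¬x0) ∧ ¬(F ∧ (T ∨ (F ∨ x1)))
  step 6: ((¬x1 ∨ T) ∧ ¬x0) ∧ ¬(F ∧ (T ∨ (F ∨ x1)))
  step 7: (T ∧ ¬x0) ∧ ¬(F ∧ (T ∨ (F ∨ x1)))
  step 8: ¬x0 ∧ ¬(F ∧ (T ∨ (F ∨ x1)))
  step 9: ¬x0 ∧ (¬F ∨ ¬(T ∨ (F ∨ x1)))
  step 10: ¬x0 ∧ (T ∨ ¬(T ∨ (F ∨ x1)))
  step 11: ¬x0 ∧ T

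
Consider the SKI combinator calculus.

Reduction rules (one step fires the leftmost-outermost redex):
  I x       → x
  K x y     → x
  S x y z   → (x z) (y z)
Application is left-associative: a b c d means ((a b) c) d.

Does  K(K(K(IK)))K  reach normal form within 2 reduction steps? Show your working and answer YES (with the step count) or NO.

Answer: YES — reaches normal form K(KK) in 2 ≤ 2 steps

Reduction:
  start: K(K(K(IK)))K
  →1  K(K(IK))
  →2  K(KK)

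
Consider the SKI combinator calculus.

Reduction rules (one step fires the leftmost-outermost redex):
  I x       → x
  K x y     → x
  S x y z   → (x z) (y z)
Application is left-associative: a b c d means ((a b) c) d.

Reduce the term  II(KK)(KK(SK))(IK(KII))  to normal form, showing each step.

  start: II(KK)(KK(SK))(IK(KII))
  step 1: I(KK)(KK(SK))(IK(KII))
  step 2: KK(KK(SK))(IK(KII))
  step 3: K(IK(KII))
  step 4: K(K(KII))
  step 5: K(KI)

Answer: normal form = K(KI)  (in 5 steps)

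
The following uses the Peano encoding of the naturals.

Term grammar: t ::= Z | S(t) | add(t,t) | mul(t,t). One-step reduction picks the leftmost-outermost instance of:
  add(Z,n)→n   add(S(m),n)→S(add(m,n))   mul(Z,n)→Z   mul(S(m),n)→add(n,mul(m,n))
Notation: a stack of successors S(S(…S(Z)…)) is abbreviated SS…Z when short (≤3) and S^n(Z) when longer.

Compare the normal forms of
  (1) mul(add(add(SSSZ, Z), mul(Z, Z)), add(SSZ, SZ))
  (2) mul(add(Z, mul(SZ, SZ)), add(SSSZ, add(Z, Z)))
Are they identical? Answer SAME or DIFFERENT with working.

Term A:
  start: mul(add(add(SSSZ, Z), mul(Z, Z)), add(SSZ, SZ))
  [1] mul(add(S(add(SSZ, Z)), mul(Z, Z)), add(SSZ, SZ))
  [2] mul(S(add(add(SSZ, Z), mul(Z, Z))), add(SSZ, SZ))
  [3] add(add(SSZ, SZ), mul(add(add(SSZ, Z), mul(Z, Z)), add(SSZ, SZ)))
  [4] add(S(add(SZ, SZ)), mul(add(add(SSZ, Z), mul(Z, Z)), add(SSZ, SZ)))
  [5] S(add(add(SZ, SZ), mul(add(add(SSZ, Z), mul(Z, Z)), add(SSZ, SZ))))
  [6] S(add(S(add(Z, SZ)), mul(add(add(SSZ, Z), mul(Z, Z)), add(SSZ, SZ))))
  [7] S(S(add(add(Z, SZ), mul(add(add(SSZ, Z), mul(Z, Z)), add(SSZ, SZ)))))
  [8] S(S(add(SZ, mul(add(add(SSZ, Z), mul(Z, Z)), add(SSZ, SZ)))))
  [9] S(S(S(add(Z, mul(add(add(SSZ, Z), mul(Z, Z)), add(SSZ, SZ))))))
  [10] S(S(S(mul(add(add(SSZ, Z), mul(Z, Z)), add(SSZ, SZ)))))
  [11] S(S(S(mul(add(S(add(SZ, Z)), mul(Z, Z)), add(SSZ, SZ)))))
  [12] S(S(S(mul(S(add(add(SZ, Z), mul(Z, Z))), add(SSZ, SZ)))))
  [13] S(S(S(add(add(SSZ, SZ), mul(add(add(SZ, Z), mul(Z, Z)), add(SSZ, SZ))))))
  [14] S(S(S(add(S(add(SZ, SZ)), mul(add(add(SZ, Z), mul(Z, Z)), add(SSZ, SZ))))))
  [15] S(S(S(S(add(add(SZ, SZ), mul(add(add(SZ, Z), mul(Z, Z)), add(SSZ, SZ)))))))
  [16] S(S(S(S(add(S(add(Z, SZ)), mul(add(add(SZ, Z), mul(Z, Z)), add(SSZ, SZ)))))))
  [17] S(S(S(S(S(add(add(Z, SZ), mul(add(add(SZ, Z), mul(Z, Z)), add(SSZ, SZ))))))))
  [18] S(S(S(S(S(add(SZ, mul(add(add(SZ, Z), mul(Z, Z)), add(SSZ, SZ))))))))
  [19] S(S(S(S(S(S(add(Z, mul(add(add(SZ, Z), mul(Z, Z)), add(SSZ, SZ)))))))))
  [20] S(S(S(S(S(S(mul(add(add(SZ, Z), mul(Z, Z)), add(SSZ, SZ))))))))
  [21] S(S(S(S(S(S(mul(add(S(add(Z, Z)), mul(Z, Z)), add(SSZ, SZ))))))))
  [22] S(S(S(S(S(S(mul(S(add(add(Z, Z), mul(Z, Z))), add(SSZ, SZ))))))))
  [23] S(S(S(S(S(S(add(add(SSZ, SZ), mul(add(add(Z, Z), mul(Z, Z)), add(SSZ, SZ)))))))))
  [24] S(S(S(S(S(S(add(S(add(SZ, SZ)), mul(add(add(Z, Z), mul(Z, Z)), add(SSZ, SZ)))))))))
  [25] S(S(S(S(S(S(S(add(add(SZ, SZ), mul(add(add(Z, Z), mul(Z, Z)), add(SSZ, SZ))))))))))
  [26] S(S(S(S(S(S(S(add(S(add(Z, SZ)), mul(add(add(Z, Z), mul(Z, Z)), add(SSZ, SZ))))))))))
  [27] S(S(S(S(S(S(S(S(add(add(Z, SZ), mul(add(add(Z, Z), mul(Z, Z)), add(SSZ, SZ)))))))))))
  [28] S(S(S(S(S(S(S(S(add(SZ, mul(add(add(Z, Z), mul(Z, Z)), add(SSZ, SZ)))))))))))
  [29] S(S(S(S(S(S(S(S(S(add(Z, mul(add(add(Z, Z), mul(Z, Z)), add(SSZ, SZ))))))))))))
  [30] S(S(S(S(S(S(S(S(S(mul(add(add(Z, Z), mul(Z, Z)), add(SSZ, SZ)))))))))))
  [31] S(S(S(S(S(S(S(S(S(mul(add(Z, mul(Z, Z)), add(SSZ, SZ)))))))))))
  [32] S(S(S(S(S(S(S(S(S(mul(mul(Z, Z), add(SSZ, SZ)))))))))))
  [33] S(S(S(S(S(S(S(S(S(mul(Z, add(SSZ, SZ)))))))))))
  [34] S^9(Z)

Term B:
  start: mul(add(Z, mul(SZ, SZ)), add(SSSZ, add(Z, Z)))
  [1] mul(mul(SZ, SZ), add(SSSZ, add(Z, Z)))
  [2] mul(add(SZ, mul(Z, SZ)), add(SSSZ, add(Z, Z)))
  [3] mul(S(add(Z, mul(Z, SZ))), add(SSSZ, add(Z, Z)))
  [4] add(add(SSSZ, add(Z, Z)), mul(add(Z, mul(Z, SZ)), add(SSSZ, add(Z, Z))))
  [5] add(S(add(SSZ, add(Z, Z))), mul(add(Z, mul(Z, SZ)), add(SSSZ, add(Z, Z))))
  [6] S(add(add(SSZ, add(Z, Z)), mul(add(Z, mul(Z, SZ)), add(SSSZ, add(Z, Z)))))
  [7] S(add(S(add(SZ, add(Z, Z))), mul(add(Z, mul(Z, SZ)), add(SSSZ, add(Z, Z)))))
  [8] S(S(add(add(SZ, add(Z, Z)), mul(add(Z, mul(Z, SZ)), add(SSSZ, add(Z, Z))))))
  [9] S(S(add(S(add(Z, add(Z, Z))), mul(add(Z, mul(Z, SZ)), add(SSSZ, add(Z, Z))))))
  [10] S(S(S(add(add(Z, add(Z, Z)), mul(add(Z, mul(Z, SZ)), add(SSSZ, add(Z, Z)))))))
  [11] S(S(S(add(add(Z, Z), mul(add(Z, mul(Z, SZ)), add(SSSZ, add(Z, Z)))))))
  [12] S(S(S(add(Z, mul(add(Z, mul(Z, SZ)), add(SSSZ, add(Z, Z)))))))
  [13] S(S(S(mul(add(Z, mul(Z, SZ)), add(SSSZ, add(Z, Z))))))
  [14] S(S(S(mul(mul(Z, SZ), add(SSSZ, add(Z, Z))))))
  [15] S(S(S(mul(Z, add(SSSZ, add(Z, Z))))))
  [16] SSSZ

Answer: DIFFERENT — A ⇓ S^9(Z), B ⇓ SSSZ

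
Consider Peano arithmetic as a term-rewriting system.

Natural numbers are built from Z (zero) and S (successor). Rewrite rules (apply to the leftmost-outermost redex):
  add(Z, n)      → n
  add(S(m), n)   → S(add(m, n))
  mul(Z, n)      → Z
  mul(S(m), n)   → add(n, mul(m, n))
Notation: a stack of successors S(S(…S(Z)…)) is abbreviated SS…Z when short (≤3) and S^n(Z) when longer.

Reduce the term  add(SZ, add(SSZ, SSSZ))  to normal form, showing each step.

Answer: normal form = S^6(Z)  (in 5 steps)

Reduction:
  start: add(SZ, add(SSZ, SSSZ))
  step 1: S(add(Z, add(SSZ, SSSZ)))
  step 2: S(add(SSZ, SSSZ))
  step 3: S(S(add(SZ, SSSZ)))
  step 4: S(S(S(add(Z, SSSZ))))
  step 5: S^6(Z)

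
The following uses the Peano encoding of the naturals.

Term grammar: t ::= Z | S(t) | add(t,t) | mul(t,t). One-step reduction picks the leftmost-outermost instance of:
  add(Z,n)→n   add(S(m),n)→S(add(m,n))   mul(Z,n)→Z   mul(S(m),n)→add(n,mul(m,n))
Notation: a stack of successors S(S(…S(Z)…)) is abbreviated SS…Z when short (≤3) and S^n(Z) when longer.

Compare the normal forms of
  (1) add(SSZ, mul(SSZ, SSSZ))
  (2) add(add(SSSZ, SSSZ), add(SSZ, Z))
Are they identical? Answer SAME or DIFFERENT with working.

Answer: SAME — A ⇓ S^8(Z), B ⇓ S^8(Z)

Reduction:
Term A:
  start: add(SSZ, mul(SSZ, SSSZ))
  [1] S(add(SZ, mul(SSZ, SSSZ)))
  [2] S(S(add(Z, mul(SSZ, SSSZ))))
  [3] S(S(mul(SSZ, SSSZ)))
  [4] S(S(add(SSSZ, mul(SZ, SSSZ))))
  [5] S(S(S(add(SSZ, mul(SZ, SSSZ)))))
  [6] S(S(S(S(add(SZ, mul(SZ, SSSZ))))))
  [7] S(S(S(S(S(add(Z, mul(SZ, SSSZ)))))))
  [8] S(S(S(S(S(mul(SZ, SSSZ))))))
  [9] S(S(S(S(S(add(SSSZ, mul(Z, SSSZ)))))))
  [10] S(S(S(S(S(S(add(SSZ, mul(Z, SSSZ))))))))
  [11] S(S(S(S(S(S(S(add(SZ, mul(Z, SSSZ)))))))))
  [12] S(S(S(S(S(S(S(S(add(Z, mul(Z, SSSZ))))))))))
  [13] S(S(S(S(S(S(S(S(mul(Z, SSSZ)))))))))
  [14] S^8(Z)

Term B:
  start: add(add(SSSZ, SSSZ), add(SSZ, Z))
  [1] add(S(add(SSZ, SSSZ)), add(SSZ, Z))
  [2] S(add(add(SSZ, SSSZ), add(SSZ, Z)))
  [3] S(add(S(add(SZ, SSSZ)), add(SSZ, Z)))
  [4] S(S(add(add(SZ, SSSZ), add(SSZ, Z))))
  [5] S(S(add(S(add(Z, SSSZ)), add(SSZ, Z))))
  [6] S(S(S(add(add(Z, SSSZ), add(SSZ, Z)))))
  [7] S(S(S(add(SSSZ, add(SSZ, Z)))))
  [8] S(S(S(S(add(SSZ, add(SSZ, Z))))))
  [9] S(S(S(S(S(add(SZ, add(SSZ, Z)))))))
  [10] S(S(S(S(S(S(add(Z, add(SSZ, Z))))))))
  [11] S(S(S(S(S(S(add(SSZ, Z)))))))
  [12] S(S(S(S(S(S(S(add(SZ, Z))))))))
  [13] S(S(S(S(S(S(S(S(add(Z, Z)))))))))
  [14] S^8(Z)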